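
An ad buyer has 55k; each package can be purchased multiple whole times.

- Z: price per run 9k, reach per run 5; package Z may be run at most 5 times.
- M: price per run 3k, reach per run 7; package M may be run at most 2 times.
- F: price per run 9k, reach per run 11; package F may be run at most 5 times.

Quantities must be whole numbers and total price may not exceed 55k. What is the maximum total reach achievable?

Take 2×M and 5×F: price 51 ≤ 55, reach 2·7 + 5·11 = 69.
M has the best ratio (7/3) and is taken to its limit of 2; remaining capacity is filled optimally with the others.

69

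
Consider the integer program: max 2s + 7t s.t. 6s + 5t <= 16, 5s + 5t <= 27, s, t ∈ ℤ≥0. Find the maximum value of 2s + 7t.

(s,t)=(0,3): 6·0+5·3=15≤16, 5·0+5·3=15≤27, objective 21.
(s,t)=(1,2): 6·1+5·2=16≤16, 5·1+5·2=15≤27, objective 16.
The best lattice point is (0,3), giving 21.

21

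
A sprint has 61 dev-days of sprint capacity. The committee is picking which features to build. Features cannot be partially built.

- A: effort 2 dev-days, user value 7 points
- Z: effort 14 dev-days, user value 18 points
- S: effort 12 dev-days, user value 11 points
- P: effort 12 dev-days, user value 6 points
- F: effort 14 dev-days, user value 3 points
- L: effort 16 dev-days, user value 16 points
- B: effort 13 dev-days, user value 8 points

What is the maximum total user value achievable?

This is an integer program with binary decision variables.
Allowing fractional choices, the relaxed optimum would be about 62.0, but features are indivisible.
A + Z + S + L + B: effort 2 + 14 + 12 + 16 + 13 = 57 ≤ 61, user value 7 + 18 + 11 + 16 + 8 = 60.
A + Z + P + L + B: effort 2 + 14 + 12 + 16 + 13 = 57 ≤ 61, user value 7 + 18 + 6 + 16 + 8 = 55.
A + Z + S + P + L: effort 2 + 14 + 12 + 12 + 16 = 56 ≤ 61, user value 7 + 18 + 11 + 6 + 16 = 58.
Best is A, Z, S, L, and B with total user value 60.

60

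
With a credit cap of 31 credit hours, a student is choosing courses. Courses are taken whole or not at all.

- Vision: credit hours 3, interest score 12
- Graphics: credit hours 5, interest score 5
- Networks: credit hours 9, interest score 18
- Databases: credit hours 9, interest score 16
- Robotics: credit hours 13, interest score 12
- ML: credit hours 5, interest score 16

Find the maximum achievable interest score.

This is a 0-1 knapsack instance.
Vision + Graphics + Networks + Databases + ML: credit hours 3 + 5 + 9 + 9 + 5 = 31 ≤ 31, interest score 12 + 5 + 18 + 16 + 16 = 67.
Vision + Networks + Robotics + ML: credit hours 3 + 9 + 13 + 5 = 30 ≤ 31, interest score 12 + 18 + 12 + 16 = 58.
Vision + Networks + Databases + ML: credit hours 3 + 9 + 9 + 5 = 26 ≤ 31, interest score 12 + 18 + 16 + 16 = 62.
Best is Vision, Graphics, Networks, Databases, and ML with total interest score 67.

67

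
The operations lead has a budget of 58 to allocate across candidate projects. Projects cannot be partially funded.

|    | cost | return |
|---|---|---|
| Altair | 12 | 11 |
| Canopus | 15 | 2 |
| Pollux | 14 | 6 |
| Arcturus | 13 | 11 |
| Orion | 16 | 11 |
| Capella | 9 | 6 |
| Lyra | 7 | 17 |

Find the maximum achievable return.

56

Treat it as a binary knapsack problem.
Allowing fractional choices, the relaxed optimum would be about 56.4, but projects are indivisible.
Altair + Arcturus + Orion + Capella + Lyra: cost 12 + 13 + 16 + 9 + 7 = 57 ≤ 58, return 11 + 11 + 11 + 6 + 17 = 56.
Altair + Pollux + Arcturus + Capella + Lyra: cost 12 + 14 + 13 + 9 + 7 = 55 ≤ 58, return 11 + 6 + 11 + 6 + 17 = 51.
Best is Altair, Arcturus, Orion, Capella, and Lyra with total return 56.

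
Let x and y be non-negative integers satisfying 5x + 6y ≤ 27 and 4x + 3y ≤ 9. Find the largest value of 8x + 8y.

(x,y)=(0,3): 5·0+6·3=18≤27, 4·0+3·3=9≤9, objective 24.
(x,y)=(0,2): 5·0+6·2=12≤27, 4·0+3·2=6≤9, objective 16.
The best lattice point is (0,3), giving 24.

24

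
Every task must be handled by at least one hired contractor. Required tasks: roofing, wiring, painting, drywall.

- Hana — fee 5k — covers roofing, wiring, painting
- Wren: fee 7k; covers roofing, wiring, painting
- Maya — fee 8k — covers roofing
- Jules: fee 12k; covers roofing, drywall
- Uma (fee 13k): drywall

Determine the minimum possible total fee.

17

Choose Hana and Jules: together they cover roofing, wiring, painting, drywall — every task.
Total fee: 5 + 12 = 17.
No cover costs less than 17.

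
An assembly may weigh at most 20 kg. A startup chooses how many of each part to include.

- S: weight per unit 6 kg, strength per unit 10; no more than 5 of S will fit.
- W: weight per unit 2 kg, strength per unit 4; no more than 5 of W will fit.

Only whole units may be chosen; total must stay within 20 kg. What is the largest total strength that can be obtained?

This is a bounded integer knapsack.
3×S and 1×W: weight 20 ≤ 20, strength 3·10 + 1·4 = 34.
2×S and 4×W: weight 20 ≤ 20, strength 2·10 + 4·4 = 36.
Best is 36.

36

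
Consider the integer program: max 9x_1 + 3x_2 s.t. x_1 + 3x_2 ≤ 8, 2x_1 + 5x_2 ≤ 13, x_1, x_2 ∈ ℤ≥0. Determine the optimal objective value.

54

The continuous relaxation peaks at (6.5, 0) with value 58.50; rounding to a feasible lattice point costs some objective.
(x_1,x_2)=(6,0): 1·6+3·0=6≤8, 2·6+5·0=12≤13, objective 54.
(x_1,x_2)=(5,0): 1·5+3·0=5≤8, 2·5+5·0=10≤13, objective 45.
No feasible integer point exceeds 54.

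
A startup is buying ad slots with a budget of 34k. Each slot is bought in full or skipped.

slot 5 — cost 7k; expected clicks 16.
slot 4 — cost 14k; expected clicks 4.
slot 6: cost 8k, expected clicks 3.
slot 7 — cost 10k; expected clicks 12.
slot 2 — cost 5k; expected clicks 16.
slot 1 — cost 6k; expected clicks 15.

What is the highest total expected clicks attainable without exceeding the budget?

59

Allowing fractional choices, the relaxed optimum would be about 61.2, but ad slots are indivisible.
slot 5 + slot 4 + slot 2 + slot 1: cost 7 + 14 + 5 + 6 = 32 ≤ 34, expected clicks 16 + 4 + 16 + 15 = 51.
slot 5 + slot 7 + slot 2 + slot 1: cost 7 + 10 + 5 + 6 = 28 ≤ 34, expected clicks 16 + 12 + 16 + 15 = 59.
Best is slot 5, slot 7, slot 2, and slot 1 with total expected clicks 59.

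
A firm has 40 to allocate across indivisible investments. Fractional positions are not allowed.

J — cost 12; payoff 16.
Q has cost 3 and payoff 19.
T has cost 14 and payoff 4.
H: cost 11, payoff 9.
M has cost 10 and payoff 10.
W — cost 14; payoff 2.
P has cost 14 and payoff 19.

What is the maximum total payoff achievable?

J + Q + M + P: cost 12 + 3 + 10 + 14 = 39 ≤ 40, payoff 16 + 19 + 10 + 19 = 64.
J + Q + H + P: cost 12 + 3 + 11 + 14 = 40 ≤ 40, payoff 16 + 19 + 9 + 19 = 63.
Best is J, Q, M, and P with total payoff 64.

64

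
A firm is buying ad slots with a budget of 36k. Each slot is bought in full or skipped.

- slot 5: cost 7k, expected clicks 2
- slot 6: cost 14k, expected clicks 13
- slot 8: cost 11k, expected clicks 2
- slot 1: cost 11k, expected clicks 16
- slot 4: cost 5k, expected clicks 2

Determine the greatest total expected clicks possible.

Take slot 6, slot 1, and slot 4: cost 14 + 11 + 5 = 30 ≤ 36, expected clicks 13 + 16 + 2 = 31.
No feasible combination exceeds this.

31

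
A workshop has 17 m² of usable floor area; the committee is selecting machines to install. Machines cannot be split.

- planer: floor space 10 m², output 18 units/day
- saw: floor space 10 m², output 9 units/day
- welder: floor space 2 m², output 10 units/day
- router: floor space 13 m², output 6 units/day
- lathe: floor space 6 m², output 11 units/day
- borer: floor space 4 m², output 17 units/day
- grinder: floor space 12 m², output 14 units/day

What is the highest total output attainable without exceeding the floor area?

This is an integer program with binary decision variables.
welder + lathe + borer: floor space 2 + 6 + 4 = 12 ≤ 17, output 10 + 11 + 17 = 38.
planer + welder + borer: floor space 10 + 2 + 4 = 16 ≤ 17, output 18 + 10 + 17 = 45.
Best is planer, welder, and borer with total output 45.

45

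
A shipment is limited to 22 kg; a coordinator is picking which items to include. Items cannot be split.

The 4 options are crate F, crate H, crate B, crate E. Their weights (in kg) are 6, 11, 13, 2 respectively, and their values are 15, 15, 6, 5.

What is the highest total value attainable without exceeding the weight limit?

This is an integer program with binary decision variables.
Take crate F, crate H, and crate E: weight 6 + 11 + 2 = 19 ≤ 22, value 15 + 15 + 5 = 35.
No other feasible combination does better.

35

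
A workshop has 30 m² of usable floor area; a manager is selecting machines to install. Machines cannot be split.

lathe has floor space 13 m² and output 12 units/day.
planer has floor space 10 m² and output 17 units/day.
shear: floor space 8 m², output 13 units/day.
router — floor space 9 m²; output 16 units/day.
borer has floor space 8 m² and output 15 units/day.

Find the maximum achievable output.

48

Allowing fractional choices, the relaxed optimum would be about 52.9, but machines are indivisible.
planer + shear + router: floor space 10 + 8 + 9 = 27 ≤ 30, output 17 + 13 + 16 = 46.
planer + router + borer: floor space 10 + 9 + 8 = 27 ≤ 30, output 17 + 16 + 15 = 48.
planer + shear + borer: floor space 10 + 8 + 8 = 26 ≤ 30, output 17 + 13 + 15 = 45.
Best is planer, router, and borer with total output 48.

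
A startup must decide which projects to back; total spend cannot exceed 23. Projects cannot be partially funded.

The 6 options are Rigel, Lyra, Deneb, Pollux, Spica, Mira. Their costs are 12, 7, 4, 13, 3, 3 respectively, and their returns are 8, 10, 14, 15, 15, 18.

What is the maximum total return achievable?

62

Treat it as a binary knapsack problem.
Take Deneb, Pollux, Spica, and Mira: cost 4 + 13 + 3 + 3 = 23 ≤ 23, return 14 + 15 + 15 + 18 = 62.
No other feasible combination does better.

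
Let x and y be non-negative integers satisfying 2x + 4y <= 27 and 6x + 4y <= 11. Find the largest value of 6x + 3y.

9

(x,y)=(1,1) is feasible, giving 9.
(x,y)=(0,2) is feasible, giving 6.
(x,y)=(1,0) is feasible, giving 6.
The best lattice point is (1,1), giving 9.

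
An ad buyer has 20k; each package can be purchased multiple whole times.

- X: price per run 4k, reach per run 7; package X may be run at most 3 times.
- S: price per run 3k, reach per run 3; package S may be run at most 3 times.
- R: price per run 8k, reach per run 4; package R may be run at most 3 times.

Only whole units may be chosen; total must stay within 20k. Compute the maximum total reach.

X has the best ratio (7/4); taking only X gives at most 3×7 = 21 (stopped by the supply cap of 3).
Mixing does better — 3×X and 2×S: price 18 ≤ 20, reach 3·7 + 2·3 = 27.

27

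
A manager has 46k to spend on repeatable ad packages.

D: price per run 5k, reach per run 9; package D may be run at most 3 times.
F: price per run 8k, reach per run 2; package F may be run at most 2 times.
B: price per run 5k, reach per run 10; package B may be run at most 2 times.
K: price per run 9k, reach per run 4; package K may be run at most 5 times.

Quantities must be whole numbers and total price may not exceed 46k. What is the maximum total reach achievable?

55

This is a bounded integer knapsack.
Take 3×D, 2×B, and 2×K: price 43 ≤ 46, reach 3·9 + 2·10 + 2·4 = 55.
B has the best ratio (10/5) and is taken to its limit of 2; remaining capacity is filled optimally with the others.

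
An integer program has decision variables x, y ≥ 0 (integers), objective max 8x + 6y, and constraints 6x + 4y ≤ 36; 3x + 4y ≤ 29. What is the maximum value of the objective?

(x,y)=(4,3): 6·4+4·3=36≤36, 3·4+4·3=24≤29, objective 50.
(x,y)=(3,4): 6·3+4·4=34≤36, 3·3+4·4=25≤29, objective 48.
Maximum is 50 at (x,y)=(4,3).

50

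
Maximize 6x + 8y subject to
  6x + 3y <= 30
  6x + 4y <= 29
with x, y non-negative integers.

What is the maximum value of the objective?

56

(x,y)=(0,7): 6·0+3·7=21≤30, 6·0+4·7=28≤29, objective 56.
(x,y)=(0,6): 6·0+3·6=18≤30, 6·0+4·6=24≤29, objective 48.
No feasible integer point exceeds 56.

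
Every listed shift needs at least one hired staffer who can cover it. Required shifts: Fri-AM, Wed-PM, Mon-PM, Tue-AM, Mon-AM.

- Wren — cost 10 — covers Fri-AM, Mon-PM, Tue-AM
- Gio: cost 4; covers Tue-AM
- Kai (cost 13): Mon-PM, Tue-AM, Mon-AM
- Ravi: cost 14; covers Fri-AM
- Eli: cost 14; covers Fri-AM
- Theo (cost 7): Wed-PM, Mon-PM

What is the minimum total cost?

Choose Wren, Kai, and Theo: together they cover Fri-AM, Wed-PM, Mon-PM, Tue-AM, Mon-AM — every shift.
Total cost: 10 + 13 + 7 = 30.
No cover costs less than 30.

30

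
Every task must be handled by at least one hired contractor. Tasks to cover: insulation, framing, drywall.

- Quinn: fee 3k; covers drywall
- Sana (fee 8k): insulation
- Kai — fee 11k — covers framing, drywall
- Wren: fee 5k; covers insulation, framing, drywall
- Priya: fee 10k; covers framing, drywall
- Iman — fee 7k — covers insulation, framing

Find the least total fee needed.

5

This is a weighted set-cover instance.
Wren alone covers insulation, framing, drywall — every task.
Total fee: 5.
No cover costs less than 5.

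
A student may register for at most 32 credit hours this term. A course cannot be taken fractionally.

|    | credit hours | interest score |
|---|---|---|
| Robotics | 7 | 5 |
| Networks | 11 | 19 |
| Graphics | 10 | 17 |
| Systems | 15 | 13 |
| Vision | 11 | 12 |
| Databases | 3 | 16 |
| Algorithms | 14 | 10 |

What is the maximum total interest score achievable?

Take Robotics, Networks, Graphics, and Databases: credit hours 7 + 11 + 10 + 3 = 31 ≤ 32, interest score 5 + 19 + 17 + 16 = 57.
No other feasible combination does better.

57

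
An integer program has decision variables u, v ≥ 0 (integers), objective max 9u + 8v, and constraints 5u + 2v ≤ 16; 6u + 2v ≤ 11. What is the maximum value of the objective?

40

Relaxing integrality, the LP optimum is 44.00 at (u,v) = (0, 5.5), which is not an integer point.
(u,v)=(0,5): 5·0+2·5=10≤16, 6·0+2·5=10≤11, objective 40.
(u,v)=(0,4): 5·0+2·4=8≤16, 6·0+2·4=8≤11, objective 32.
The best lattice point is (0,5), giving 40.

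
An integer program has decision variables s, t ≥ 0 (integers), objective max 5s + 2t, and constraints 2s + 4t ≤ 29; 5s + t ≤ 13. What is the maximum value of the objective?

17

The continuous relaxation peaks at (1.28, 6.61) with value 19.61; rounding to a feasible lattice point costs some objective.
(s,t)=(1,6): 2·1+4·6=26≤29, 5·1+1·6=11≤13, objective 17.
(s,t)=(1,5): 2·1+4·5=22≤29, 5·1+1·5=10≤13, objective 15.
(s,t)=(0,7): 2·0+4·7=28≤29, 5·0+1·7=7≤13, objective 14.
(s,t)=(0,6): 2·0+4·6=24≤29, 5·0+1·6=6≤13, objective 12.
Maximum is 17 at (s,t)=(1,6).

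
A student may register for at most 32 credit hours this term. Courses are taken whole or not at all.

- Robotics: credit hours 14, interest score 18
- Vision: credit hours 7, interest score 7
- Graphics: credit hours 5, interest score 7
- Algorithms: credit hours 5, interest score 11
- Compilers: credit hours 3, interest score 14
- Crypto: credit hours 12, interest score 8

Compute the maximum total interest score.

This is an integer program with binary decision variables.
Allowing fractional choices, the relaxed optimum would be about 55.0, but courses are indivisible.
Vision + Graphics + Algorithms + Compilers + Crypto: credit hours 7 + 5 + 5 + 3 + 12 = 32 ≤ 32, interest score 7 + 7 + 11 + 14 + 8 = 47.
Robotics + Vision + Algorithms + Compilers: credit hours 14 + 7 + 5 + 3 = 29 ≤ 32, interest score 18 + 7 + 11 + 14 = 50.
Robotics + Graphics + Algorithms + Compilers: credit hours 14 + 5 + 5 + 3 = 27 ≤ 32, interest score 18 + 7 + 11 + 14 = 50.
The maximum interest score is 50; one optimal choice is Robotics, Graphics, Algorithms, and Compilers.

50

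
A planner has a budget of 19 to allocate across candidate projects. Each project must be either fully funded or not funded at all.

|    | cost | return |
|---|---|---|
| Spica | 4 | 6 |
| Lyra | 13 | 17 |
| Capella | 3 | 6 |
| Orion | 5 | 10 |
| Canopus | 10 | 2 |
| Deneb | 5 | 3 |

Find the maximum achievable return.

Lyra + Capella: cost 13 + 3 = 16 ≤ 19, return 17 + 6 = 23.
Spica + Capella + Orion + Deneb: cost 4 + 3 + 5 + 5 = 17 ≤ 19, return 6 + 6 + 10 + 3 = 25.
Lyra + Orion: cost 13 + 5 = 18 ≤ 19, return 17 + 10 = 27.
Best is Lyra and Orion with total return 27.

27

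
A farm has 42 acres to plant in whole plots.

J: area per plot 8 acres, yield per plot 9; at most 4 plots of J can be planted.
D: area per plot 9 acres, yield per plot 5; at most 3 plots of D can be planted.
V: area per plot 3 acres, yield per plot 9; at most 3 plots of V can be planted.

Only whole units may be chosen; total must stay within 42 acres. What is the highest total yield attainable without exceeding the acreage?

4×J and 3×V: area 41 ≤ 42, yield 4·9 + 3·9 = 63.
3×J, 1×D, and 3×V: area 42 ≤ 42, yield 3·9 + 1·5 + 3·9 = 59.
Best is 63.

63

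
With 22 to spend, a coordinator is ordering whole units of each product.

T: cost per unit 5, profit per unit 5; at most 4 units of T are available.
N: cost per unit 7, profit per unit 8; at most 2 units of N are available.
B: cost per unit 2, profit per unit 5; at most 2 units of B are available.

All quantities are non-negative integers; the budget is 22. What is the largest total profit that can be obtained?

B has the best ratio (5/2); taking only B gives at most 2×5 = 10 (stopped by the supply cap of 2).
Mixing does better — 2×T, 1×N, and 2×B: cost 21 ≤ 22, profit 2·5 + 1·8 + 2·5 = 28.

28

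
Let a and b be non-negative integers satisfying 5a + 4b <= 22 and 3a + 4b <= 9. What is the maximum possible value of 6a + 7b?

(a,b)=(3,0): 5·3+4·0=15≤22, 3·3+4·0=9≤9, objective 18.
(a,b)=(2,0): 5·2+4·0=10≤22, 3·2+4·0=6≤9, objective 12.
The best lattice point is (3,0), giving 18.

18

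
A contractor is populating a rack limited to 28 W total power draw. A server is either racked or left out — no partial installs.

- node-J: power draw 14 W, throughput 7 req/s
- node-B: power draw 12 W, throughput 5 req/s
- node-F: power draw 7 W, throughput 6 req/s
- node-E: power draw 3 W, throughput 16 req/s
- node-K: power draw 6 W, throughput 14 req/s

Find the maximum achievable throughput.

41

Take node-B, node-F, node-E, and node-K: power draw 12 + 7 + 3 + 6 = 28 ≤ 28, throughput 5 + 6 + 16 + 14 = 41.
No other feasible combination does better.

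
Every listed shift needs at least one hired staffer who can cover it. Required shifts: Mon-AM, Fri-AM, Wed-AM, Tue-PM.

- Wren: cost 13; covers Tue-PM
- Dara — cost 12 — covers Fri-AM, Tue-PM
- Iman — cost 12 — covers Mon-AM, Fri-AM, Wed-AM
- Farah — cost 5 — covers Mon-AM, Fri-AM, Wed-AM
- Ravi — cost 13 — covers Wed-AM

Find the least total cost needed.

Choose Dara and Farah: together they cover Mon-AM, Fri-AM, Wed-AM, Tue-PM — every shift.
Total cost: 12 + 5 = 17.
No cover costs less than 17.

17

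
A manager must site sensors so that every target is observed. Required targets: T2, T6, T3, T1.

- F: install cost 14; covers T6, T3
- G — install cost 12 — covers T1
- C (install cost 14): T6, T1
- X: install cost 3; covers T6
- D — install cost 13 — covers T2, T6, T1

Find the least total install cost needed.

27

The greedy cost-per-new-target heuristic would pick X, D, and F for 30, but a cheaper cover exists.
Choose F and D: together they cover T2, T6, T3, T1 — every target.
Total install cost: 14 + 13 = 27.
No cover costs less than 27.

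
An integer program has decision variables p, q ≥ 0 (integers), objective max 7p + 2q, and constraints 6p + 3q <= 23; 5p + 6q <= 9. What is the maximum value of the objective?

7

The continuous relaxation peaks at (1.8, 0) with value 12.60; rounding to a feasible lattice point costs some objective.
(p,q)=(1,0): 6·1+3·0=6≤23, 5·1+6·0=5≤9, objective 7.
(p,q)=(0,1): 6·0+3·1=3≤23, 5·0+6·1=6≤9, objective 2.
(p,q)=(0,0): 6·0+3·0=0≤23, 5·0+6·0=0≤9, objective 0.
The best lattice point is (1,0), giving 7.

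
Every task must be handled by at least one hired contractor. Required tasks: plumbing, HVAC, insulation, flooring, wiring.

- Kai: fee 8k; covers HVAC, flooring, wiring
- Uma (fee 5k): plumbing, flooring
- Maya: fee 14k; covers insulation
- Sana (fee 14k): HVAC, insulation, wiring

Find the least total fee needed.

The greedy cost-per-new-task heuristic would pick Uma, Kai, and Maya for 27, but a cheaper cover exists.
Choose Uma and Sana: together they cover plumbing, HVAC, insulation, flooring, wiring — every task.
Total fee: 5 + 14 = 19.
No cover costs less than 19.

19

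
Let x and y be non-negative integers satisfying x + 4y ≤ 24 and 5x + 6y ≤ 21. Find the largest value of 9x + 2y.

36

Relaxing integrality, the LP optimum is 37.80 at (x,y) = (4.2, 0), which is not an integer point.
(x,y)=(4,0): 1·4+4·0=4≤24, 5·4+6·0=20≤21, objective 36.
(x,y)=(3,1): 1·3+4·1=7≤24, 5·3+6·1=21≤21, objective 29.
(x,y)=(3,0): 1·3+4·0=3≤24, 5·3+6·0=15≤21, objective 27.
Maximum is 36 at (x,y)=(4,0).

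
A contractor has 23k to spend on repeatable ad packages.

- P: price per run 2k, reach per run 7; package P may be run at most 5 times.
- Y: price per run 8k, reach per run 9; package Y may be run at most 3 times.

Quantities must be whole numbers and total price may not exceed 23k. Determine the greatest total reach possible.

This is a bounded integer knapsack.
5×P and 1×Y: price 18 ≤ 23, reach 5·7 + 1·9 = 44.
3×P and 2×Y: price 22 ≤ 23, reach 3·7 + 2·9 = 39.
Best is 44.

44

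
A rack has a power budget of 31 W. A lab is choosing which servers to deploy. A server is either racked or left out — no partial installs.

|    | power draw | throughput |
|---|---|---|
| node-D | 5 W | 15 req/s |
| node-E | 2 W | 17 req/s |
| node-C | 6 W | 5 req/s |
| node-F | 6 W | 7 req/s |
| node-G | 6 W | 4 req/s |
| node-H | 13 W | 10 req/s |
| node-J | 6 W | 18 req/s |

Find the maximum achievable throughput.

This is an integer program with binary decision variables.
node-D + node-E + node-C + node-F + node-G + node-J: power draw 5 + 2 + 6 + 6 + 6 + 6 = 31 ≤ 31, throughput 15 + 17 + 5 + 7 + 4 + 18 = 66.
node-D + node-E + node-C + node-F + node-J: power draw 5 + 2 + 6 + 6 + 6 = 25 ≤ 31, throughput 15 + 17 + 5 + 7 + 18 = 62.
node-D + node-E + node-F + node-G + node-J: power draw 5 + 2 + 6 + 6 + 6 = 25 ≤ 31, throughput 15 + 17 + 7 + 4 + 18 = 61.
Best is node-D, node-E, node-C, node-F, node-G, and node-J with total throughput 66.

66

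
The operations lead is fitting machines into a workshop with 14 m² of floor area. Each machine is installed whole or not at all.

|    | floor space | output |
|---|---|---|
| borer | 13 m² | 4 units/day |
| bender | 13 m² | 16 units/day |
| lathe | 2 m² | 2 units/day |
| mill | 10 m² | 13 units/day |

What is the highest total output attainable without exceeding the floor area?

Allowing fractional choices, the relaxed optimum would be about 17.9, but machines are indivisible.
bender: floor space 13 ≤ 14, output 16.
mill: floor space 10 ≤ 14, output 13.
lathe + mill: floor space 2 + 10 = 12 ≤ 14, output 2 + 13 = 15.
Best is bender with total output 16.

16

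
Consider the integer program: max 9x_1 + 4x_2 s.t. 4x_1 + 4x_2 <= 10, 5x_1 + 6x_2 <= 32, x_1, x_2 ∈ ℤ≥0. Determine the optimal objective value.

(x_1,x_2)=(2,0): 4·2+4·0=8≤10, 5·2+6·0=10≤32, objective 18.
(x_1,x_2)=(1,1): 4·1+4·1=8≤10, 5·1+6·1=11≤32, objective 13.
(x_1,x_2)=(1,0): 4·1+4·0=4≤10, 5·1+6·0=5≤32, objective 9.
No feasible integer point exceeds 18.

18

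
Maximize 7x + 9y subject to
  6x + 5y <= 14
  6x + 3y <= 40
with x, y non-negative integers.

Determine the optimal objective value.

18

(x,y)=(0,2): 6·0+5·2=10≤14, 6·0+3·2=6≤40, objective 18.
(x,y)=(1,1): 6·1+5·1=11≤14, 6·1+3·1=9≤40, objective 16.
(x,y)=(0,1): 6·0+5·1=5≤14, 6·0+3·1=3≤40, objective 9.
Maximum is 18 at (x,y)=(0,2).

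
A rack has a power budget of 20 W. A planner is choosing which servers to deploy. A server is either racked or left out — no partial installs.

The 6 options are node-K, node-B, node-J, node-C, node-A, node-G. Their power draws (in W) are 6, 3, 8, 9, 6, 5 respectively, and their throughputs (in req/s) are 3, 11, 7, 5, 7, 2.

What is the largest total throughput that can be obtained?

Allowing fractional choices, the relaxed optimum would be about 26.7, but servers are indivisible.
node-B + node-C + node-A: power draw 3 + 9 + 6 = 18 ≤ 20, throughput 11 + 5 + 7 = 23.
node-B + node-J + node-C: power draw 3 + 8 + 9 = 20 ≤ 20, throughput 11 + 7 + 5 = 23.
node-B + node-J + node-A: power draw 3 + 8 + 6 = 17 ≤ 20, throughput 11 + 7 + 7 = 25.
Best is node-B, node-J, and node-A with total throughput 25.

25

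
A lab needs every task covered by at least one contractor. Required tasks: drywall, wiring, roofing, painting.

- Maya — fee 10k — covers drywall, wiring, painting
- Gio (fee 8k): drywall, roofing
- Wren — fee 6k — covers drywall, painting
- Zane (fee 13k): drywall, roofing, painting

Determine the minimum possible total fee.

This is an integer covering problem.
The greedy cost-per-new-task heuristic would pick Wren, Gio, and Maya for 24, but a cheaper cover exists.
Choose Maya and Gio: together they cover drywall, wiring, roofing, painting — every task.
Total fee: 10 + 8 = 18.
No cover costs less than 18.

18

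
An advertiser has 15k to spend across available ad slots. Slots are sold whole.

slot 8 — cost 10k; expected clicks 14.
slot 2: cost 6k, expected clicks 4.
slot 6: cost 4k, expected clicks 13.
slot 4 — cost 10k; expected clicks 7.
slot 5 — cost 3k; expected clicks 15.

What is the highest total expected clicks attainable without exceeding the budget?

32

Allowing fractional choices, the relaxed optimum would be about 39.2, but ad slots are indivisible.
slot 2 + slot 6 + slot 5: cost 6 + 4 + 3 = 13 ≤ 15, expected clicks 4 + 13 + 15 = 32.
slot 8 + slot 5: cost 10 + 3 = 13 ≤ 15, expected clicks 14 + 15 = 29.
Best is slot 2, slot 6, and slot 5 with total expected clicks 32.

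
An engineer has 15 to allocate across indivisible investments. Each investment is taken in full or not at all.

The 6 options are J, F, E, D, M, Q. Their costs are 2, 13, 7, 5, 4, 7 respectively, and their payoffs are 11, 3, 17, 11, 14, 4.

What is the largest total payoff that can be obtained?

This is a 0-1 knapsack instance.
Allowing fractional choices, the relaxed optimum would be about 46.4, but investments are indivisible.
J + E + M: cost 2 + 7 + 4 = 13 ≤ 15, payoff 11 + 17 + 14 = 42.
J + E + D: cost 2 + 7 + 5 = 14 ≤ 15, payoff 11 + 17 + 11 = 39.
Best is J, E, and M with total payoff 42.

42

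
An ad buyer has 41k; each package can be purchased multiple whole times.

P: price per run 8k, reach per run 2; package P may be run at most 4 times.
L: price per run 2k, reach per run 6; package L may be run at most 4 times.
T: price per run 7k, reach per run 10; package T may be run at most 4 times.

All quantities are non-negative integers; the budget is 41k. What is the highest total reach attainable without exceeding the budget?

64

Take 4×L and 4×T: price 36 ≤ 41, reach 4·6 + 4·10 = 64.
L has the best ratio (6/2) and is taken to its limit of 4; remaining capacity is filled optimally with the others.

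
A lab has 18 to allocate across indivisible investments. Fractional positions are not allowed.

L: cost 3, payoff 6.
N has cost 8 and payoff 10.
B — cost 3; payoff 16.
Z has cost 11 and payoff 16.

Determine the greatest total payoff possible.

38

Allowing fractional choices, the relaxed optimum would be about 39.2, but investments are indivisible.
L + N + B: cost 3 + 8 + 3 = 14 ≤ 18, payoff 6 + 10 + 16 = 32.
L + B + Z: cost 3 + 3 + 11 = 17 ≤ 18, payoff 6 + 16 + 16 = 38.
B + Z: cost 3 + 11 = 14 ≤ 18, payoff 16 + 16 = 32.
Best is L, B, and Z with total payoff 38.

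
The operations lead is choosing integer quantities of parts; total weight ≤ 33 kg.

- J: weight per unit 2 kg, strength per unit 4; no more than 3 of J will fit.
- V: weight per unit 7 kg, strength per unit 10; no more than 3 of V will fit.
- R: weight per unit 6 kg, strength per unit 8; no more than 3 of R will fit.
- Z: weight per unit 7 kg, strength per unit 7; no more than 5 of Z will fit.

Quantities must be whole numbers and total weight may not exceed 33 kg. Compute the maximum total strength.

Take 3×J, 3×V, and 1×R: weight 33 ≤ 33, strength 3·4 + 3·10 + 1·8 = 50.
J has the best ratio (4/2) and is taken to its limit of 3; remaining capacity is filled optimally with the others.

50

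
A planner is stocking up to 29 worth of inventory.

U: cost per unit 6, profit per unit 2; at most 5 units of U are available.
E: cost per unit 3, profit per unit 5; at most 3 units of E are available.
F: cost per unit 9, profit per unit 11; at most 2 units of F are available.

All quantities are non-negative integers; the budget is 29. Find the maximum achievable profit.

37

This is a bounded integer knapsack.
Take 3×E and 2×F: cost 27 ≤ 29, profit 3·5 + 2·11 = 37.
E has the best ratio (5/3) and is taken to its limit of 3; remaining capacity is filled optimally with the others.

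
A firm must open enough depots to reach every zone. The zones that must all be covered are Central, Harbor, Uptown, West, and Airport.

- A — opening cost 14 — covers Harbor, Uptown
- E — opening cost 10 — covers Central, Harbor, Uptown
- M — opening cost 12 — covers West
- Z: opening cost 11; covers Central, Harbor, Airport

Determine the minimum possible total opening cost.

33

This is an integer covering problem.
Choose E, M, and Z: together they cover Central, Harbor, Uptown, West, Airport — every zone.
Total opening cost: 10 + 12 + 11 = 33.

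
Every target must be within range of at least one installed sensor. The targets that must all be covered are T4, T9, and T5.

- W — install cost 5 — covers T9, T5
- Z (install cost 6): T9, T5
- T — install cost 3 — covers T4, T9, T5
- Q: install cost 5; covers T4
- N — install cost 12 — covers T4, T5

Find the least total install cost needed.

3

T alone covers T4, T9, T5 — every target.
Total install cost: 3.
No cover costs less than 3.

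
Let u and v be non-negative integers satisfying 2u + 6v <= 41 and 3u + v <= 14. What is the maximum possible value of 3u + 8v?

54

Relaxing integrality, the LP optimum is 55.56 at (u,v) = (2.69, 5.94), which is not an integer point.
(u,v)=(2,6): 2·2+6·6=40≤41, 3·2+1·6=12≤14, objective 54.
(u,v)=(1,6): 2·1+6·6=38≤41, 3·1+1·6=9≤14, objective 51.
(u,v)=(3,5): 2·3+6·5=36≤41, 3·3+1·5=14≤14, objective 49.
No feasible integer point exceeds 54.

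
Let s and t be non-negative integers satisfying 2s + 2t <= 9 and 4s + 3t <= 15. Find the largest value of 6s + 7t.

28

Relaxing integrality, the LP optimum is 31.50 at (s,t) = (0, 4.5), which is not an integer point.
(s,t)=(0,4) is feasible, giving 28.
(s,t)=(1,3) is feasible, giving 27.
(s,t)=(0,3) is feasible, giving 21.
No feasible integer point exceeds 28.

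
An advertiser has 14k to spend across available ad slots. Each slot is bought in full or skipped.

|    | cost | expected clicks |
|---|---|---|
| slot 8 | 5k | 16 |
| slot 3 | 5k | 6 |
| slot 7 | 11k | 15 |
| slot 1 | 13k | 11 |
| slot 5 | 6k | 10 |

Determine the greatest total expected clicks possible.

Allowing fractional choices, the relaxed optimum would be about 30.1, but ad slots are indivisible.
slot 8: cost 5 ≤ 14, expected clicks 16.
slot 8 + slot 3: cost 5 + 5 = 10 ≤ 14, expected clicks 16 + 6 = 22.
slot 8 + slot 5: cost 5 + 6 = 11 ≤ 14, expected clicks 16 + 10 = 26.
Best is slot 8 and slot 5 with total expected clicks 26.

26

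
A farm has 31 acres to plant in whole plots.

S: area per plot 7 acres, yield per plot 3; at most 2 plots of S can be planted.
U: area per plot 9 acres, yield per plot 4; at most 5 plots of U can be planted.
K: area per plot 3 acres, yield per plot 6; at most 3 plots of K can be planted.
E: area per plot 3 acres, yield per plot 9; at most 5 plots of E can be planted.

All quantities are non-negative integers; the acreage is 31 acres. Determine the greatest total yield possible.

E has the best ratio (9/3); taking only E gives at most 5×9 = 45 (stopped by the supply cap of 5).
Mixing does better — 1×S, 3×K, and 5×E: area 31 ≤ 31, yield 1·3 + 3·6 + 5·9 = 66.

66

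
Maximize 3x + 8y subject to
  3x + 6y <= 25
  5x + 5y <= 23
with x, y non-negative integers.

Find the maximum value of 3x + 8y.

32

(x,y)=(0,4) is feasible, giving 32.
(x,y)=(1,3) is feasible, giving 27.
(x,y)=(0,3) is feasible, giving 24.
Maximum is 32 at (x,y)=(0,4).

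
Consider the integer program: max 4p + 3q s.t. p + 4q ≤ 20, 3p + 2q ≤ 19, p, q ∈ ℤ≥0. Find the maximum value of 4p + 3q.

26

(p,q)=(5,2): 1·5+4·2=13≤20, 3·5+2·2=19≤19, objective 26.
(p,q)=(4,3): 1·4+4·3=16≤20, 3·4+2·3=18≤19, objective 25.
(p,q)=(3,4): 1·3+4·4=19≤20, 3·3+2·4=17≤19, objective 24.
(p,q)=(5,1): 1·5+4·1=9≤20, 3·5+2·1=17≤19, objective 23.
Maximum is 26 at (p,q)=(5,2).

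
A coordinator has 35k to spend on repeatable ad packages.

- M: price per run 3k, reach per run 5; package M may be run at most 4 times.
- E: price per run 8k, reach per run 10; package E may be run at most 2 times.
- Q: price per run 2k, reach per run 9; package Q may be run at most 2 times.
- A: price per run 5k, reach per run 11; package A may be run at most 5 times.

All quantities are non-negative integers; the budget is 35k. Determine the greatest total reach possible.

Take 2×M, 2×Q, and 5×A: price 35 ≤ 35, reach 2·5 + 2·9 + 5·11 = 83.
Q has the best ratio (9/2) and is taken to its limit of 2; remaining capacity is filled optimally with the others.

83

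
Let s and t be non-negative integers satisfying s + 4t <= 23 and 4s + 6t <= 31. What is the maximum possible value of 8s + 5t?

56

(s,t)=(7,0): 1·7+4·0=7≤23, 4·7+6·0=28≤31, objective 56.
(s,t)=(6,1): 1·6+4·1=10≤23, 4·6+6·1=30≤31, objective 53.
(s,t)=(6,0): 1·6+4·0=6≤23, 4·6+6·0=24≤31, objective 48.
No feasible integer point exceeds 56.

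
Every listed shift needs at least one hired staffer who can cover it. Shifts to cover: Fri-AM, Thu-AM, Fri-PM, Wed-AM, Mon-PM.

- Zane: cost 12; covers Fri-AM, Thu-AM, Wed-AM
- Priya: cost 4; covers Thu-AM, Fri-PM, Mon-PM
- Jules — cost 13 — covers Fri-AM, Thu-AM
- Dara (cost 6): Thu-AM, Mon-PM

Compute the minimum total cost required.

Choose Zane and Priya: together they cover Fri-AM, Thu-AM, Fri-PM, Wed-AM, Mon-PM — every shift.
Total cost: 12 + 4 = 16.
No cover costs less than 16.

16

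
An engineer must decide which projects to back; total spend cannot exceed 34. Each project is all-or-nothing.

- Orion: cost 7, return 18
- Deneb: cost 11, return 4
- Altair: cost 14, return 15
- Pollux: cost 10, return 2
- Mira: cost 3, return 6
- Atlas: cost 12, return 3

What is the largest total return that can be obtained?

Allowing fractional choices, the relaxed optimum would be about 42.6, but projects are indivisible.
Orion + Altair + Mira: cost 7 + 14 + 3 = 24 ≤ 34, return 18 + 15 + 6 = 39.
Orion + Altair + Pollux + Mira: cost 7 + 14 + 10 + 3 = 34 ≤ 34, return 18 + 15 + 2 + 6 = 41.
Best is Orion, Altair, Pollux, and Mira with total return 41.

41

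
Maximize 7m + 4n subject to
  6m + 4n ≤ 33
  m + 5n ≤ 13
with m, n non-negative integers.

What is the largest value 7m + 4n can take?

Relaxing integrality, the LP optimum is 38.50 at (m,n) = (5.5, 0), which is not an integer point.
(m,n)=(5,0): 6·5+4·0=30≤33, 1·5+5·0=5≤13, objective 35.
(m,n)=(4,1): 6·4+4·1=28≤33, 1·4+5·1=9≤13, objective 32.
No feasible integer point exceeds 35.

35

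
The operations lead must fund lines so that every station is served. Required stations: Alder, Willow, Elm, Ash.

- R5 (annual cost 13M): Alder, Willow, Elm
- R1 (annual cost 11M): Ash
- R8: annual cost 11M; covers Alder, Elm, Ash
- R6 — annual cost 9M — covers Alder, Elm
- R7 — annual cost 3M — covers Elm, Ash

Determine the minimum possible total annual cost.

16

Choose R5 and R7: together they cover Alder, Willow, Elm, Ash — every station.
Total annual cost: 13 + 3 = 16.
No cover costs less than 16.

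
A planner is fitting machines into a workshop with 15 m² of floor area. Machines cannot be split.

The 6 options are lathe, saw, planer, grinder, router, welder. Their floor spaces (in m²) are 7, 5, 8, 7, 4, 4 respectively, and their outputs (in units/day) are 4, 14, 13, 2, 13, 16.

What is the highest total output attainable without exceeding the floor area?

grinder + router + welder: floor space 7 + 4 + 4 = 15 ≤ 15, output 2 + 13 + 16 = 31.
lathe + router + welder: floor space 7 + 4 + 4 = 15 ≤ 15, output 4 + 13 + 16 = 33.
saw + router + welder: floor space 5 + 4 + 4 = 13 ≤ 15, output 14 + 13 + 16 = 43.
Best is saw, router, and welder with total output 43.

43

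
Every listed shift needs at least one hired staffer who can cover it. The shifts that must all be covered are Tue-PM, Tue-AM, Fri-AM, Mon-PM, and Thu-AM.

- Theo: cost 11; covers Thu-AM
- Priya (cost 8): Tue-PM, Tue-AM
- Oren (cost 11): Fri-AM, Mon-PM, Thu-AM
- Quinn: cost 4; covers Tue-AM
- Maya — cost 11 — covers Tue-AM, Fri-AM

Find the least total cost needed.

This is a weighted set-cover instance.
Choose Priya and Oren: together they cover Tue-PM, Tue-AM, Fri-AM, Mon-PM, Thu-AM — every shift.
Total cost: 8 + 11 = 19.

19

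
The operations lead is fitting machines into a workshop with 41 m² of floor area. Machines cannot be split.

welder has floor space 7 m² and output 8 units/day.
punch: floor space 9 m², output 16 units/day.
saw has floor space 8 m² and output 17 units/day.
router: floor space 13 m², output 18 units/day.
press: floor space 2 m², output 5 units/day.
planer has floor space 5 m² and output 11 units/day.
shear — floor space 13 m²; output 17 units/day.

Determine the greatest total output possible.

68

punch + saw + press + planer + shear: floor space 9 + 8 + 2 + 5 + 13 = 37 ≤ 41, output 16 + 17 + 5 + 11 + 17 = 66.
saw + router + press + planer + shear: floor space 8 + 13 + 2 + 5 + 13 = 41 ≤ 41, output 17 + 18 + 5 + 11 + 17 = 68.
punch + saw + router + press + planer: floor space 9 + 8 + 13 + 2 + 5 = 37 ≤ 41, output 16 + 17 + 18 + 5 + 11 = 67.
Best is saw, router, press, planer, and shear with total output 68.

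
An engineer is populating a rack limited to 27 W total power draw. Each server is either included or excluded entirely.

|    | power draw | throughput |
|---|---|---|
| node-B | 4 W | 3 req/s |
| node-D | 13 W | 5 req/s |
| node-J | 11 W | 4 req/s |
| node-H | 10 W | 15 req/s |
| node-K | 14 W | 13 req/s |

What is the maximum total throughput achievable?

Allowing fractional choices, the relaxed optimum would be about 30.2, but servers are indivisible.
node-H + node-K: power draw 10 + 14 = 24 ≤ 27, throughput 15 + 13 = 28.
node-B + node-D + node-H: power draw 4 + 13 + 10 = 27 ≤ 27, throughput 3 + 5 + 15 = 23.
Best is node-H and node-K with total throughput 28.

28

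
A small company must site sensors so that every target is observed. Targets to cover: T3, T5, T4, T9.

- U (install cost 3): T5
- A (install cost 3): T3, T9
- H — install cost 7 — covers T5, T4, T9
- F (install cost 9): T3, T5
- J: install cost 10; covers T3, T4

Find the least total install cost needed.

10

This is a weighted set-cover instance.
Choose A and H: together they cover T3, T5, T4, T9 — every target.
Total install cost: 3 + 7 = 10.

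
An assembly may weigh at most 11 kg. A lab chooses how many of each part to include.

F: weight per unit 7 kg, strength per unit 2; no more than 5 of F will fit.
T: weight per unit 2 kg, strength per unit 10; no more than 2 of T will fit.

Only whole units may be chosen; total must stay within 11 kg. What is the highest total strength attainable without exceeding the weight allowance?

22

This is a bounded integer knapsack.
Take 1×F and 2×T: weight 11 ≤ 11, strength 1·2 + 2·10 = 22.
T has the best ratio (10/2) and is taken to its limit of 2; remaining capacity is filled optimally with the others.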